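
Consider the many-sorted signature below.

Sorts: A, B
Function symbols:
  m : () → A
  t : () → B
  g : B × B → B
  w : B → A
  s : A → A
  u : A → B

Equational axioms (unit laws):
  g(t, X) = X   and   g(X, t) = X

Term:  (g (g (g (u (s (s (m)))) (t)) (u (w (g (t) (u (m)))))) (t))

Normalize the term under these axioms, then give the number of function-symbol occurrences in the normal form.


size = 9

1. (g (g (g (u (s (s (m)))) (t)) (u (w (g (t) (u (m)))))) (t))  →  (g (g (u (s (s (m)))) (t)) (u (w (g (t) (u (m))))))
2. (g (g (u (s (s (m)))) (t)) (u (w (g (t) (u (m))))))  →  (g (u (s (s (m)))) (u (w (g (t) (u (m))))))
3. (g (u (s (s (m)))) (u (w (g (t) (u (m))))))  →  (g (u (s (s (m)))) (u (w (u (m)))))
normal form: (g (u (s (s (m)))) (u (w (u (m)))))


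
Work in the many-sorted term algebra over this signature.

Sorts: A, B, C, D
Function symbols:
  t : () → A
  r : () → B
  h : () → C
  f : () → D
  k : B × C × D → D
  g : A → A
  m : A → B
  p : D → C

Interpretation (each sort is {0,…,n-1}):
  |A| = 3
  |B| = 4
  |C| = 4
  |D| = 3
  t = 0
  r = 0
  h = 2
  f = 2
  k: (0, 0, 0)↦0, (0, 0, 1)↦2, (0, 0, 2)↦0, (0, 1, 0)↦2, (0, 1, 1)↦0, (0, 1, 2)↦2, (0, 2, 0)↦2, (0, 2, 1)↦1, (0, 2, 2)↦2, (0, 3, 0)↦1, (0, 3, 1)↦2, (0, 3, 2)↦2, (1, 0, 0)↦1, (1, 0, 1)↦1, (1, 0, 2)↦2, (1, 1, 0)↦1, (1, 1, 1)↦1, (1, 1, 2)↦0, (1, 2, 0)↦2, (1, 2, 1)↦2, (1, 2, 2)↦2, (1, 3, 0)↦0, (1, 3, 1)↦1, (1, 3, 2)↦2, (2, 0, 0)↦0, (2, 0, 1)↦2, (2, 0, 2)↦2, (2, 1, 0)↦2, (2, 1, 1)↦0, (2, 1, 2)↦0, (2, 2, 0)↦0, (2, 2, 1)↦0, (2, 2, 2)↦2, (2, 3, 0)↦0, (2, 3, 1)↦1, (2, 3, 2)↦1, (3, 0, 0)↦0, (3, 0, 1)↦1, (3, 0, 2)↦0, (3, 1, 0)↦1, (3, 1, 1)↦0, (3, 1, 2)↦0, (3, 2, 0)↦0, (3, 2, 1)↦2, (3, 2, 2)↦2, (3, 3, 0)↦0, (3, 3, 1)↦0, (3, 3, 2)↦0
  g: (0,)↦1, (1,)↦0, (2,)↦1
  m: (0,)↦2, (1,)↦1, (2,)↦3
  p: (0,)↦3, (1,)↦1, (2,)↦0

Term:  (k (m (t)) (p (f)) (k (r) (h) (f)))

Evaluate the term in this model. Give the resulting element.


  t = 0
  (m (t)) = m(0,) = 2
  f = 2
  (p (f)) = p(2,) = 0
  r = 0
  h = 2
  f = 2
  (k (r) (h) (f)) = k(0, 2, 2) = 2
  (k (m (t)) (p (f)) (k (r) (h) (f))) = k(2, 0, 2) = 2

value = 2


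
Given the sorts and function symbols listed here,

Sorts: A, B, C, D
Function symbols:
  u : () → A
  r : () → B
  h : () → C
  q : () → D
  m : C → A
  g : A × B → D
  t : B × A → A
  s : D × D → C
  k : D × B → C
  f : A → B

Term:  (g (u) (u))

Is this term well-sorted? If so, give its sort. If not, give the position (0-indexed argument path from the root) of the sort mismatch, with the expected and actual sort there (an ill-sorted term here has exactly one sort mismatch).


  (u) : A
  (u) : A
(g (u) (u)) : ✗ arg 1 at [1] has sort A, expected B

ill-sorted at position [1]: expected B, got A


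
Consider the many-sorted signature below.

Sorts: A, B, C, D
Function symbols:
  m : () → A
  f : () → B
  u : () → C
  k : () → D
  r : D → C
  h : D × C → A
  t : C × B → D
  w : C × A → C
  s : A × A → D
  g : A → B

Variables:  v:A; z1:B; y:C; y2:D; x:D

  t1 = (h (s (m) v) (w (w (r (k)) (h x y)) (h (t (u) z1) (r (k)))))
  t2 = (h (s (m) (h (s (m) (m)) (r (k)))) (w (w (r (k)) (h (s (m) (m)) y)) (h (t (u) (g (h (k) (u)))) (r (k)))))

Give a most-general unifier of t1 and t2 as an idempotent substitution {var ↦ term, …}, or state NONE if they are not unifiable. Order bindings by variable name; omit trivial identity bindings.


{v ↦ (h (s (m) (m)) (r (k))), x ↦ (s (m) (m)), z1 ↦ (g (h (k) (u)))}


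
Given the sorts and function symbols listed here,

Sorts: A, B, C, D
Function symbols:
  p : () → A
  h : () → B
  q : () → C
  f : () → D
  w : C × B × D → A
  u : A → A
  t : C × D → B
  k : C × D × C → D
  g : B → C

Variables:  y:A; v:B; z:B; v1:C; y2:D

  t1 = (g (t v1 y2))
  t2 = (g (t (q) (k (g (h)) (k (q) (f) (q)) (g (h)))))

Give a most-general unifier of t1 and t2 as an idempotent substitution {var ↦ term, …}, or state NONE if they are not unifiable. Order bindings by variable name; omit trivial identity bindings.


{v1 ↦ (q), y2 ↦ (k (g (h)) (k (q) (f) (q)) (g (h)))}


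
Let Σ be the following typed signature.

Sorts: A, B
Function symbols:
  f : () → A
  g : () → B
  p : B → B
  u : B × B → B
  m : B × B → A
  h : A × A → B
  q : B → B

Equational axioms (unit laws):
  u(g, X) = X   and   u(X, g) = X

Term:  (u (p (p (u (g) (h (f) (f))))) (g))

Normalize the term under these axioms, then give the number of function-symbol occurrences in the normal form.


1. (u (p (p (u (g) (h (f) (f))))) (g))  →  (p (p (u (g) (h (f) (f)))))
2. (p (p (u (g) (h (f) (f)))))  →  (p (p (h (f) (f))))
normal form: (p (p (h (f) (f))))

size = 5


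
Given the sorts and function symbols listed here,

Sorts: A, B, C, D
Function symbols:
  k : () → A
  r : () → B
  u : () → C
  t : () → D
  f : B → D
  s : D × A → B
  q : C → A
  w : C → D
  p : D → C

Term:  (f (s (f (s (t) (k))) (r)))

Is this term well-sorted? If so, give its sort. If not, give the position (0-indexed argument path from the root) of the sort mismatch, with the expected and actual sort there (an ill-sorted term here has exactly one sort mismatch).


ill-sorted at position [0, 1]: expected A, got B

        (t) : D
        (k) : A
      (s (t) (k)) : B
    (f (s (t) (k))) : D
    (r) : B
  (s (f (s (t) (k))) (r)) : ✗ arg 1 at [0, 1] has sort B, expected A


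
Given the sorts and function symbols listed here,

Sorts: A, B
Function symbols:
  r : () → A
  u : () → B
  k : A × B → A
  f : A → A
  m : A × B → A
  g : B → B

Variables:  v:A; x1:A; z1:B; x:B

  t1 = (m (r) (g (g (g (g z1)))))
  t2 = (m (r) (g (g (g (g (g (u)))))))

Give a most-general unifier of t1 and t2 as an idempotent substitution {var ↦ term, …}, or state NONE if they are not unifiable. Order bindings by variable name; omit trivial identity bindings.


{z1 ↦ (g (u))}


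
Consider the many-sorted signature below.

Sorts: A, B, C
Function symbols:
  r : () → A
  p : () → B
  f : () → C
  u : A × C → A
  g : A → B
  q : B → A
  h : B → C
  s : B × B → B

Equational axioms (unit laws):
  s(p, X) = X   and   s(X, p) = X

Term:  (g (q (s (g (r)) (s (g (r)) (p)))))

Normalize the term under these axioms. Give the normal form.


normal form = (g (q (s (g (r)) (g (r)))))

1. (g (q (s (g (r)) (s (g (r)) (p)))))  →  (g (q (s (g (r)) (g (r)))))


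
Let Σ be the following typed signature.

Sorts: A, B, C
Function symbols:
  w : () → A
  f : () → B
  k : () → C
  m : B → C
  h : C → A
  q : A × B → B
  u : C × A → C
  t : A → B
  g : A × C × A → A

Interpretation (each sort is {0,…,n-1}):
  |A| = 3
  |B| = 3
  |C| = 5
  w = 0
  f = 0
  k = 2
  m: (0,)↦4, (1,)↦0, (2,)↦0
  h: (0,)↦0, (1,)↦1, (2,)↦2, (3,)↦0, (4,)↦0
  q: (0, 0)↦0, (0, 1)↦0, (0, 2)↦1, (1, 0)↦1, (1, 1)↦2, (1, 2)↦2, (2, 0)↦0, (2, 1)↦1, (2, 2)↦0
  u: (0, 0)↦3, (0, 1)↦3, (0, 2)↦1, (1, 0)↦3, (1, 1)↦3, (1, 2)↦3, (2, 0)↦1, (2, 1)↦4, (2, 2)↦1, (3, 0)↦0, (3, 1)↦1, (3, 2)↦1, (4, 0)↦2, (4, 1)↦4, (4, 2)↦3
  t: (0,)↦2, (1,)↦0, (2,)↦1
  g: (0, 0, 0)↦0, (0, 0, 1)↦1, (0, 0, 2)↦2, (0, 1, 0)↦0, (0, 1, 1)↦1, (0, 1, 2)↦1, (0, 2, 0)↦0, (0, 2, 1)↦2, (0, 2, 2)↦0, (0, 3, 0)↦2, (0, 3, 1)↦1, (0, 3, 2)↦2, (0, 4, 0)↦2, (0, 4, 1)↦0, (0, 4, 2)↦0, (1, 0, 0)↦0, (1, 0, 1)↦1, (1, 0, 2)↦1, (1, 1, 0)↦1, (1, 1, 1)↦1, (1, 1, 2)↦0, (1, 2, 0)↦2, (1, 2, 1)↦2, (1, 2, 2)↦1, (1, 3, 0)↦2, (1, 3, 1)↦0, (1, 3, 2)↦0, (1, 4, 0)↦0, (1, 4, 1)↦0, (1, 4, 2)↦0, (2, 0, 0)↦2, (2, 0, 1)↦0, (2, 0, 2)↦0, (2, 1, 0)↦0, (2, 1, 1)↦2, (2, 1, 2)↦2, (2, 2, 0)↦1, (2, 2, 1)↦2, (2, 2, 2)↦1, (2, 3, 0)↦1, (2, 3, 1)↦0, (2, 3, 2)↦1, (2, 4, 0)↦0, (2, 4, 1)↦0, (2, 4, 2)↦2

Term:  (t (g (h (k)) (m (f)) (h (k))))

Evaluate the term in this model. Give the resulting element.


  k = 2
  (h (k)) = h(2,) = 2
  f = 0
  (m (f)) = m(0,) = 4
  k = 2
  (h (k)) = h(2,) = 2
  (g (h (k)) (m (f)) (h (k))) = g(2, 4, 2) = 2
  (t (g (h (k)) (m (f)) (h (k)))) = t(2,) = 1

value = 1


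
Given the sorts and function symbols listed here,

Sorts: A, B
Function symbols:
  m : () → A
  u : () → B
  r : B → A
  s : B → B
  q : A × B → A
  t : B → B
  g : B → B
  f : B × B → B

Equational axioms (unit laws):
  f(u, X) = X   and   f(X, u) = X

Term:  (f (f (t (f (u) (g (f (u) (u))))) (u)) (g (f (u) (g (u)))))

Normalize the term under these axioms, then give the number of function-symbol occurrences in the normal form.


1. (f (f (t (f (u) (g (f (u) (u))))) (u)) (g (f (u) (g (u)))))  →  (f (t (f (u) (g (f (u) (u))))) (g (f (u) (g (u)))))
2. (f (t (f (u) (g (f (u) (u))))) (g (f (u) (g (u)))))  →  (f (t (g (f (u) (u)))) (g (f (u) (g (u)))))
3. (f (t (g (f (u) (u)))) (g (f (u) (g (u)))))  →  (f (t (g (u))) (g (f (u) (g (u)))))
4. (f (t (g (u))) (g (f (u) (g (u)))))  →  (f (t (g (u))) (g (g (u))))
normal form: (f (t (g (u))) (g (g (u))))

size = 7


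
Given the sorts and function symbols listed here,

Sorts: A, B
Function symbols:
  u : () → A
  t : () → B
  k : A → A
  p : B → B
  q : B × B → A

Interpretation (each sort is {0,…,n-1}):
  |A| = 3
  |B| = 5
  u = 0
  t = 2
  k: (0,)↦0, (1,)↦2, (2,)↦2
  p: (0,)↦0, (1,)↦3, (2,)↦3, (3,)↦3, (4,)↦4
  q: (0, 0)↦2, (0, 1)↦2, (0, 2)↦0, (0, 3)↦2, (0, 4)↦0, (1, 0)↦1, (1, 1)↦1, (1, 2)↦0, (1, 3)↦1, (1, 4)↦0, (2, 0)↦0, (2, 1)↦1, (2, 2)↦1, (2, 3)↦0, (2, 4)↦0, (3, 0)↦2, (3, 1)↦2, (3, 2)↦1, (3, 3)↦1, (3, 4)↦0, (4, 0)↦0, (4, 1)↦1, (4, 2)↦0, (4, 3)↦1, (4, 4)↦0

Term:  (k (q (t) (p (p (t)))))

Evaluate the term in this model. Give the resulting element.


  t = 2
  t = 2
  (p (t)) = p(2,) = 3
  (p (p (t))) = p(3,) = 3
  (q (t) (p (p (t)))) = q(2, 3) = 0
  (k (q (t) (p (p (t))))) = k(0,) = 0

value = 0


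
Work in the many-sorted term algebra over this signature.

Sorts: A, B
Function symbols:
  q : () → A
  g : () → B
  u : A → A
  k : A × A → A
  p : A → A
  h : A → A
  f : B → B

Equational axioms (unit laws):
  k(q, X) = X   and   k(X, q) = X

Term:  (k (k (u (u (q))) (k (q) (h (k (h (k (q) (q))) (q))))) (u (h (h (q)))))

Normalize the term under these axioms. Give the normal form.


normal form = (k (k (u (u (q))) (h (h (q)))) (u (h (h (q)))))

1. (k (k (u (u (q))) (k (q) (h (k (h (k (q) (q))) (q))))) (u (h (h (q)))))  →  (k (k (u (u (q))) (h (k (h (k (q) (q))) (q)))) (u (h (h (q)))))
2. (k (k (u (u (q))) (h (k (h (k (q) (q))) (q)))) (u (h (h (q)))))  →  (k (k (u (u (q))) (h (h (k (q) (q))))) (u (h (h (q)))))
3. (k (k (u (u (q))) (h (h (k (q) (q))))) (u (h (h (q)))))  →  (k (k (u (u (q))) (h (h (q)))) (u (h (h (q)))))


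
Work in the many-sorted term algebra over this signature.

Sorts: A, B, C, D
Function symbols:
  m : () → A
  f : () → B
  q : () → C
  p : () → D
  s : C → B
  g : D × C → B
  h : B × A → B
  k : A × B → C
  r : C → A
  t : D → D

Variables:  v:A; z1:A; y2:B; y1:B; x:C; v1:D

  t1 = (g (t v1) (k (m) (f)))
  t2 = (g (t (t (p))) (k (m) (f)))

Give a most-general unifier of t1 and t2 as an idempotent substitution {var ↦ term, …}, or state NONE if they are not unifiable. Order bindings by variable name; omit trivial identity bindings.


{v1 ↦ (t (p))}


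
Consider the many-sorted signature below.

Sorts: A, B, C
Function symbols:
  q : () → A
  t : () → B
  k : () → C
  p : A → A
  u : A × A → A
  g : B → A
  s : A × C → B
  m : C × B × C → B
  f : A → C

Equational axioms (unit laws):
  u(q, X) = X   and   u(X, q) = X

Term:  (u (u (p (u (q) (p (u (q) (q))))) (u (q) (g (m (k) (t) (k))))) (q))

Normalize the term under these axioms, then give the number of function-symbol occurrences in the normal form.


1. (u (u (p (u (q) (p (u (q) (q))))) (u (q) (g (m (k) (t) (k))))) (q))  →  (u (p (u (q) (p (u (q) (q))))) (u (q) (g (m (k) (t) (k)))))
2. (u (p (u (q) (p (u (q) (q))))) (u (q) (g (m (k) (t) (k)))))  →  (u (p (p (u (q) (q)))) (u (q) (g (m (k) (t) (k)))))
3. (u (p (p (u (q) (q)))) (u (q) (g (m (k) (t) (k)))))  →  (u (p (p (q))) (u (q) (g (m (k) (t) (k)))))
4. (u (p (p (q))) (u (q) (g (m (k) (t) (k)))))  →  (u (p (p (q))) (g (m (k) (t) (k))))
normal form: (u (p (p (q))) (g (m (k) (t) (k))))

size = 9


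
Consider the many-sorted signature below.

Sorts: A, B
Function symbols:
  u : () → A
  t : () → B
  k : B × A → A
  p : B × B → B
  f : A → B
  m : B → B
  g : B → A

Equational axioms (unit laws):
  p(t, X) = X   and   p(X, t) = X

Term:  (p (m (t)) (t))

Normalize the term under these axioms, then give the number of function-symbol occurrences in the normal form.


1. (p (m (t)) (t))  →  (m (t))
normal form: (m (t))

size = 2


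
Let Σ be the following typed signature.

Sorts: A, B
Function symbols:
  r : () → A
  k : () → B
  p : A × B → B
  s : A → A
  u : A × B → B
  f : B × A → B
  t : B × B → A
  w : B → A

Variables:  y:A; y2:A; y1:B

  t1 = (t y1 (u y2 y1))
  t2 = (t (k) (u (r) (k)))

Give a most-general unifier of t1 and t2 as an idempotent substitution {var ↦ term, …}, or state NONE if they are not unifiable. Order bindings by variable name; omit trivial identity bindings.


{y1 ↦ (k), y2 ↦ (r)}


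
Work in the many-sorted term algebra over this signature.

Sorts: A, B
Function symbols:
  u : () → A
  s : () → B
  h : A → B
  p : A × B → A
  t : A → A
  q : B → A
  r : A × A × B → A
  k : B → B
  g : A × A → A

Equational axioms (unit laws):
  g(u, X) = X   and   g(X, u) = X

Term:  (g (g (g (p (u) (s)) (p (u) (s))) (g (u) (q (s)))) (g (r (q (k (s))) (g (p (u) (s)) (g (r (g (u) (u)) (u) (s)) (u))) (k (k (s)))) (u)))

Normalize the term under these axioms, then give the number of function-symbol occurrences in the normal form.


size = 26

1. (g (g (g (p (u) (s)) (p (u) (s))) (g (u) (q (s)))) (g (r (q (k (s))) (g (p (u) (s)) (g (r (g (u) (u)) (u) (s)) (u))) (k (k (s)))) (u)))  →  (g (g (g (p (u) (s)) (p (u) (s))) (q (s))) (g (r (q (k (s))) (g (p (u) (s)) (g (r (g (u) (u)) (u) (s)) (u))) (k (k (s)))) (u)))
2. (g (g (g (p (u) (s)) (p (u) (s))) (q (s))) (g (r (q (k (s))) (g (p (u) (s)) (g (r (g (u) (u)) (u) (s)) (u))) (k (k (s)))) (u)))  →  (g (g (g (p (u) (s)) (p (u) (s))) (q (s))) (r (q (k (s))) (g (p (u) (s)) (g (r (g (u) (u)) (u) (s)) (u))) (k (k (s)))))
3. (g (g (g (p (u) (s)) (p (u) (s))) (q (s))) (r (q (k (s))) (g (p (u) (s)) (g (r (g (u) (u)) (u) (s)) (u))) (k (k (s)))))  →  (g (g (g (p (u) (s)) (p (u) (s))) (q (s))) (r (q (k (s))) (g (p (u) (s)) (r (g (u) (u)) (u) (s))) (k (k (s)))))
4. (g (g (g (p (u) (s)) (p (u) (s))) (q (s))) (r (q (k (s))) (g (p (u) (s)) (r (g (u) (u)) (u) (s))) (k (k (s)))))  →  (g (g (g (p (u) (s)) (p (u) (s))) (q (s))) (r (q (k (s))) (g (p (u) (s)) (r (u) (u) (s))) (k (k (s)))))
normal form: (g (g (g (p (u) (s)) (p (u) (s))) (q (s))) (r (q (k (s))) (g (p (u) (s)) (r (u) (u) (s))) (k (k (s)))))


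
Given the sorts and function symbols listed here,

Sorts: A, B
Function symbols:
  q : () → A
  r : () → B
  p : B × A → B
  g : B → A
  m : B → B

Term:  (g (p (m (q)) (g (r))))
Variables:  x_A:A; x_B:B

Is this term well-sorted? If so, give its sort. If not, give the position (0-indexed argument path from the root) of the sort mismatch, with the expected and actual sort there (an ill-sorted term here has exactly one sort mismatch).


ill-sorted at position [0, 0, 0]: expected B, got A

      (q) : A
    (m (q)) : ✗ arg 0 at [0, 0, 0] has sort A, expected B
      (r) : B
    (g (r)) : A


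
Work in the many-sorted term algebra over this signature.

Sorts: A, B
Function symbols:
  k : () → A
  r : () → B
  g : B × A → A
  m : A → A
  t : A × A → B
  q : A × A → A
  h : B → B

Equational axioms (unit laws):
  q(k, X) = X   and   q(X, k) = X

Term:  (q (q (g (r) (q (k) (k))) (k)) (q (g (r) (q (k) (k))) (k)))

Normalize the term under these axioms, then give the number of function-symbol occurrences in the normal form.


size = 7

1. (q (q (g (r) (q (k) (k))) (k)) (q (g (r) (q (k) (k))) (k)))  →  (q (g (r) (q (k) (k))) (q (g (r) (q (k) (k))) (k)))
2. (q (g (r) (q (k) (k))) (q (g (r) (q (k) (k))) (k)))  →  (q (g (r) (k)) (q (g (r) (q (k) (k))) (k)))
3. (q (g (r) (k)) (q (g (r) (q (k) (k))) (k)))  →  (q (g (r) (k)) (g (r) (q (k) (k))))
4. (q (g (r) (k)) (g (r) (q (k) (k))))  →  (q (g (r) (k)) (g (r) (k)))
normal form: (q (g (r) (k)) (g (r) (k)))


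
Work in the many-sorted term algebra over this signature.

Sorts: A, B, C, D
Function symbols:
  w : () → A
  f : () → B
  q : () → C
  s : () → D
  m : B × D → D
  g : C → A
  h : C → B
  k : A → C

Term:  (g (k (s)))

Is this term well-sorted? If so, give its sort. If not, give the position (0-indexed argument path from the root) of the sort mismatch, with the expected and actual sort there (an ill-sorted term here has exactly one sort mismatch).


    (s) : D
  (k (s)) : ✗ arg 0 at [0, 0] has sort D, expected A

ill-sorted at position [0, 0]: expected A, got D


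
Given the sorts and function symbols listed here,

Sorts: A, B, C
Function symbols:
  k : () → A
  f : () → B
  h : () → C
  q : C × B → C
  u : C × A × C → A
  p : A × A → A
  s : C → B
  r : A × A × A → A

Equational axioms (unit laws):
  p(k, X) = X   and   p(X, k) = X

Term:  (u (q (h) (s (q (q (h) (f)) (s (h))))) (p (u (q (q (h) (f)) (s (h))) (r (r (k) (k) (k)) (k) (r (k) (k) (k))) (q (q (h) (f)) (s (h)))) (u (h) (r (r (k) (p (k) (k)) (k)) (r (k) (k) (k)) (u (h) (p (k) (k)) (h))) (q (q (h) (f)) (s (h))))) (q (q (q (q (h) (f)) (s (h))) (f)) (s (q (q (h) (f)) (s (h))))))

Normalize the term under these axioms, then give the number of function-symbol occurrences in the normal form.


1. (u (q (h) (s (q (q (h) (f)) (s (h))))) (p (u (q (q (h) (f)) (s (h))) (r (r (k) (k) (k)) (k) (r (k) (k) (k))) (q (q (h) (f)) (s (h)))) (u (h) (r (r (k) (p (k) (k)) (k)) (r (k) (k) (k)) (u (h) (p (k) (k)) (h))) (q (q (h) (f)) (s (h))))) (q (q (q (q (h) (f)) (s (h))) (f)) (s (q (q (h) (f)) (s (h))))))  →  (u (q (h) (s (q (q (h) (f)) (s (h))))) (p (u (q (q (h) (f)) (s (h))) (r (r (k) (k) (k)) (k) (r (k) (k) (k))) (q (q (h) (f)) (s (h)))) (u (h) (r (r (k) (k) (k)) (r (k) (k) (k)) (u (h) (p (k) (k)) (h))) (q (q (h) (f)) (s (h))))) (q (q (q (q (h) (f)) (s (h))) (f)) (s (q (q (h) (f)) (s (h))))))
2. (u (q (h) (s (q (q (h) (f)) (s (h))))) (p (u (q (q (h) (f)) (s (h))) (r (r (k) (k) (k)) (k) (r (k) (k) (k))) (q (q (h) (f)) (s (h)))) (u (h) (r (r (k) (k) (k)) (r (k) (k) (k)) (u (h) (p (k) (k)) (h))) (q (q (h) (f)) (s (h))))) (q (q (q (q (h) (f)) (s (h))) (f)) (s (q (q (h) (f)) (s (h))))))  →  (u (q (h) (s (q (q (h) (f)) (s (h))))) (p (u (q (q (h) (f)) (s (h))) (r (r (k) (k) (k)) (k) (r (k) (k) (k))) (q (q (h) (f)) (s (h)))) (u (h) (r (r (k) (k) (k)) (r (k) (k) (k)) (u (h) (k) (h))) (q (q (h) (f)) (s (h))))) (q (q (q (q (h) (f)) (s (h))) (f)) (s (q (q (h) (f)) (s (h))))))
normal form: (u (q (h) (s (q (q (h) (f)) (s (h))))) (p (u (q (q (h) (f)) (s (h))) (r (r (k) (k) (k)) (k) (r (k) (k) (k))) (q (q (h) (f)) (s (h)))) (u (h) (r (r (k) (k) (k)) (r (k) (k) (k)) (u (h) (k) (h))) (q (q (h) (f)) (s (h))))) (q (q (q (q (h) (f)) (s (h))) (f)) (s (q (q (h) (f)) (s (h))))))

size = 71


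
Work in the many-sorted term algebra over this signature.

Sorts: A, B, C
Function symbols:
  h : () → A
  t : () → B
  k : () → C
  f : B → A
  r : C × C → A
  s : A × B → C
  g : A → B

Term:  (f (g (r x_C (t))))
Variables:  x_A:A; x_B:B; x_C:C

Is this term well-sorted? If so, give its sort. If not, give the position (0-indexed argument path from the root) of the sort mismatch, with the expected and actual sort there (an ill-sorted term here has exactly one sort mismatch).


ill-sorted at position [0, 0, 1]: expected C, got B

      x_C : C
      (t) : B
    (r x_C (t)) : ✗ arg 1 at [0, 0, 1] has sort B, expected C


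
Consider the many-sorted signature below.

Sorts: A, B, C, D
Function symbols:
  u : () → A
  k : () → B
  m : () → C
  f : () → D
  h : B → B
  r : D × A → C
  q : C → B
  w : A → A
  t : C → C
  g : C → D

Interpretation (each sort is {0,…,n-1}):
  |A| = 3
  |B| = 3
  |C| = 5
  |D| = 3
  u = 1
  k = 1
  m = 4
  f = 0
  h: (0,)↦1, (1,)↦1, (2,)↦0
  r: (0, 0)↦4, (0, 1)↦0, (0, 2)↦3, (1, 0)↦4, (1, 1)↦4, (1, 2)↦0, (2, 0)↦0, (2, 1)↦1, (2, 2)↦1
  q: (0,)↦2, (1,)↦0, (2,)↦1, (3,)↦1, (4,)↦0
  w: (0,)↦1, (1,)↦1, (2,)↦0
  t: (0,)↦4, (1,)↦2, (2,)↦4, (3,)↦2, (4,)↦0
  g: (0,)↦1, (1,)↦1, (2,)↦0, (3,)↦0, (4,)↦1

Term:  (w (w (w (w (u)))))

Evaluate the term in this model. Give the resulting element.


value = 1

  u = 1
  (w (u)) = w(1,) = 1
  (w (w (u))) = w(1,) = 1
  (w (w (w (u)))) = w(1,) = 1
  (w (w (w (w (u))))) = w(1,) = 1


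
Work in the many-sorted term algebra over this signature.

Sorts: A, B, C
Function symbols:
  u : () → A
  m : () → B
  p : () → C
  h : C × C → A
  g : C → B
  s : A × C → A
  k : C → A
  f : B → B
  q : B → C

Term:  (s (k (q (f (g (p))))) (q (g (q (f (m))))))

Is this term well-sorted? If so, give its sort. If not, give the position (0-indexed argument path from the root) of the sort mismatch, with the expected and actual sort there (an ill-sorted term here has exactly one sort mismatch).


well-sorted; sort = A

          (p) : C
        (g (p)) : B
      (f (g (p))) : B
    (q (f (g (p)))) : C
  (k (q (f (g (p))))) : A
          (m) : B
        (f (m)) : B
      (q (f (m))) : C
    (g (q (f (m)))) : B
  (q (g (q (f (m))))) : C
(s (k (q (f (g (p))))) (q (g (q (f (m)))))) : A


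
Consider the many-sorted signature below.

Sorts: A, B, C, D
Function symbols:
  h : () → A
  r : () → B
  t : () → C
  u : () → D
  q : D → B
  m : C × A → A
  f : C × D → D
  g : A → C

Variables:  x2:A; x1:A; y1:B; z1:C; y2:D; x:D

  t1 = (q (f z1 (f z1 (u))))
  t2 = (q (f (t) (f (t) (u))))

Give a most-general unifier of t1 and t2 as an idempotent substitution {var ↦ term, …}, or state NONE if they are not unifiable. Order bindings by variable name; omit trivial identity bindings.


{z1 ↦ (t)}


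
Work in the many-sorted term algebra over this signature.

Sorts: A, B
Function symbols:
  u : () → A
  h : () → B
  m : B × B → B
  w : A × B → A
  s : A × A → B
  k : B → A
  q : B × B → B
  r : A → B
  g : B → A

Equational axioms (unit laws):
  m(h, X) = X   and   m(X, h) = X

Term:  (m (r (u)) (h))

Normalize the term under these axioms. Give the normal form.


normal form = (r (u))

1. (m (r (u)) (h))  →  (r (u))


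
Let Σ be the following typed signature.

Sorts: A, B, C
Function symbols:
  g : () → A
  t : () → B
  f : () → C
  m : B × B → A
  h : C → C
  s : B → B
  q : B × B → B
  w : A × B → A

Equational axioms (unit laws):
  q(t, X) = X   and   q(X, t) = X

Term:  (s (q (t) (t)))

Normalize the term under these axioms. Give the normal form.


1. (s (q (t) (t)))  →  (s (t))

normal form = (s (t))


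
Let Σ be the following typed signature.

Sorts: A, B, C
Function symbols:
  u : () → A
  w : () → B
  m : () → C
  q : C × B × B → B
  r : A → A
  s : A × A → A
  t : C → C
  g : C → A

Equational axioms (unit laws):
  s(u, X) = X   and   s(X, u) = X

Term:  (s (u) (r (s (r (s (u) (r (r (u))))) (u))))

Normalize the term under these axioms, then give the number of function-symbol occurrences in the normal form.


1. (s (u) (r (s (r (s (u) (r (r (u))))) (u))))  →  (r (s (r (s (u) (r (r (u))))) (u)))
2. (r (s (r (s (u) (r (r (u))))) (u)))  →  (r (r (s (u) (r (r (u))))))
3. (r (r (s (u) (r (r (u))))))  →  (r (r (r (r (u)))))
normal form: (r (r (r (r (u)))))

size = 5


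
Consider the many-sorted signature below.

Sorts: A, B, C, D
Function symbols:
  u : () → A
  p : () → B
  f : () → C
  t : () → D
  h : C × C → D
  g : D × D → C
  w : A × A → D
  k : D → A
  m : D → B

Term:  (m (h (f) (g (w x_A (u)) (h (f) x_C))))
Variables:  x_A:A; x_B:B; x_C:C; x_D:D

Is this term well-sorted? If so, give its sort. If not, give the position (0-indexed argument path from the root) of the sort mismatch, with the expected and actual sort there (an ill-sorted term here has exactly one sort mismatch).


well-sorted; sort = B

    (f) : C
        x_A : A
        (u) : A
      (w x_A (u)) : D
        (f) : C
        x_C : C
      (h (f) x_C) : D
    (g (w x_A (u)) (h (f) x_C)) : C
  (h (f) (g (w x_A (u)) (h (f) x_C))) : D
(m (h (f) (g (w x_A (u)) (h (f) x_C)))) : B


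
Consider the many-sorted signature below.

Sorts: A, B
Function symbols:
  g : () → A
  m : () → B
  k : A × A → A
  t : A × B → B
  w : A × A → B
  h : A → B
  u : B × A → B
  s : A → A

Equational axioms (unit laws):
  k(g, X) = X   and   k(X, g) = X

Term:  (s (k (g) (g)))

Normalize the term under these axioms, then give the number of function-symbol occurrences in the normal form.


size = 2

1. (s (k (g) (g)))  →  (s (g))
normal form: (s (g))


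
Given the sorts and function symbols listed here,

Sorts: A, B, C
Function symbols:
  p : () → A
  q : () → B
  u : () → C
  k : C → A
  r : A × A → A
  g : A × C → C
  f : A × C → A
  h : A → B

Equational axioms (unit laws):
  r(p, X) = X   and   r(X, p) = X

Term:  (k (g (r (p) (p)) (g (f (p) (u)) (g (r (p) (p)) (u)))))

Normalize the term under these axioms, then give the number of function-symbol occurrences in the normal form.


size = 10

1. (k (g (r (p) (p)) (g (f (p) (u)) (g (r (p) (p)) (u)))))  →  (k (g (p) (g (f (p) (u)) (g (r (p) (p)) (u)))))
2. (k (g (p) (g (f (p) (u)) (g (r (p) (p)) (u)))))  →  (k (g (p) (g (f (p) (u)) (g (p) (u)))))
normal form: (k (g (p) (g (f (p) (u)) (g (p) (u)))))


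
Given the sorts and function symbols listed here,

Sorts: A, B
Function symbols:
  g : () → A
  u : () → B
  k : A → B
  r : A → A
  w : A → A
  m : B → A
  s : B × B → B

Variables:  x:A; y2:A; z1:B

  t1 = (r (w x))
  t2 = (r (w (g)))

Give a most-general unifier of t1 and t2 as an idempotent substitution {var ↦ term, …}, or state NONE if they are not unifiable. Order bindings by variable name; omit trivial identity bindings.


{x ↦ (g)}


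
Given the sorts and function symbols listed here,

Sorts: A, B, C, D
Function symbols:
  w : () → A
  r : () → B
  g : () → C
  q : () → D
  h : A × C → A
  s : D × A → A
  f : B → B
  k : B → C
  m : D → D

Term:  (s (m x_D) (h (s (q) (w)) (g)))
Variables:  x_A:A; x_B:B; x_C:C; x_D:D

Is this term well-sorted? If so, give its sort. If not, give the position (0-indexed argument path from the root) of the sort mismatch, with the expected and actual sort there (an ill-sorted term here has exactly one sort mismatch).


    x_D : D
  (m x_D) : D
      (q) : D
      (w) : A
    (s (q) (w)) : A
    (g) : C
  (h (s (q) (w)) (g)) : A
(s (m x_D) (h (s (q) (w)) (g))) : A

well-sorted; sort = A


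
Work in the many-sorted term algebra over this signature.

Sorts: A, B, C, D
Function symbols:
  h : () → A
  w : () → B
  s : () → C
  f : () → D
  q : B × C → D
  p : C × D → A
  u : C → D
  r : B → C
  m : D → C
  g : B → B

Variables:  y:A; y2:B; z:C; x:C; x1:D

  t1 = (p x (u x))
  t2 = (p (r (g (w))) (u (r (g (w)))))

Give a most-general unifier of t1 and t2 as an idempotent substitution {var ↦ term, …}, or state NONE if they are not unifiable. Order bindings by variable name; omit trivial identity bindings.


{x ↦ (r (g (w)))}


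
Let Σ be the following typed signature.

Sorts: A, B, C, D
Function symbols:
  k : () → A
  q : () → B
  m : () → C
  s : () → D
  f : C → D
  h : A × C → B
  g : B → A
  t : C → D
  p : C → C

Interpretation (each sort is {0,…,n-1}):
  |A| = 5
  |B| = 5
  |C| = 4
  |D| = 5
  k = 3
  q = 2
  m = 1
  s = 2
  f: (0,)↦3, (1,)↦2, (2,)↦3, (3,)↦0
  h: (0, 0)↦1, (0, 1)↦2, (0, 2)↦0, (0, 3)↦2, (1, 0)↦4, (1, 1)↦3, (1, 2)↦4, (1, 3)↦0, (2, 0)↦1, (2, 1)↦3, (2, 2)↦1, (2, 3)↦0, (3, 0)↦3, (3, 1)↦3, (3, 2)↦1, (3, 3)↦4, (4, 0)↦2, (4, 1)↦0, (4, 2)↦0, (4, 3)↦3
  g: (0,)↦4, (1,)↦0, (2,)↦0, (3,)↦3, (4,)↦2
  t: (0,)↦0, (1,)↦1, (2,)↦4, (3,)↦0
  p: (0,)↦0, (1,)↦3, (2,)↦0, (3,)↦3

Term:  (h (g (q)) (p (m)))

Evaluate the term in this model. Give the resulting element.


  q = 2
  (g (q)) = g(2,) = 0
  m = 1
  (p (m)) = p(1,) = 3
  (h (g (q)) (p (m))) = h(0, 3) = 2

value = 2


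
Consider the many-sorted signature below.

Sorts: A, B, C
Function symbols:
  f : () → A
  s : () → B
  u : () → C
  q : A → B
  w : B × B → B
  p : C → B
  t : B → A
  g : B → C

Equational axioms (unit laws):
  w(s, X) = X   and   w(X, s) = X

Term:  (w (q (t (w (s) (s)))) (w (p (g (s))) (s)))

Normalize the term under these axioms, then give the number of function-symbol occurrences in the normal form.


size = 7

1. (w (q (t (w (s) (s)))) (w (p (g (s))) (s)))  →  (w (q (t (s))) (w (p (g (s))) (s)))
2. (w (q (t (s))) (w (p (g (s))) (s)))  →  (w (q (t (s))) (p (g (s))))
normal form: (w (q (t (s))) (p (g (s))))


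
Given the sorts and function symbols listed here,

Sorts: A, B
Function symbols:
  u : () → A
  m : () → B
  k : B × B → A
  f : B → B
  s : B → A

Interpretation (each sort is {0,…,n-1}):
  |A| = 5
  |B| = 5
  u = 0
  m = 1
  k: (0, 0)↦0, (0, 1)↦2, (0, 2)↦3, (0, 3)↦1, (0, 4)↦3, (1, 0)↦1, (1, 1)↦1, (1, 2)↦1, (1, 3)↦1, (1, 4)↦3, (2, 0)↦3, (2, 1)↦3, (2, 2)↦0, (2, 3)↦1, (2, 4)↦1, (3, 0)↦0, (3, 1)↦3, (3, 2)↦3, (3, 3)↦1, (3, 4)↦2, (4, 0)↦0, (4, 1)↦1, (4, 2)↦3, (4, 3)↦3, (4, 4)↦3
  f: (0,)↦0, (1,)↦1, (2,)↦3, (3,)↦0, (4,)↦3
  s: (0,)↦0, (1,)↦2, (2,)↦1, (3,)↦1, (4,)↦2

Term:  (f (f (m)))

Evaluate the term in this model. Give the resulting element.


  m = 1
  (f (m)) = f(1,) = 1
  (f (f (m))) = f(1,) = 1

value = 1


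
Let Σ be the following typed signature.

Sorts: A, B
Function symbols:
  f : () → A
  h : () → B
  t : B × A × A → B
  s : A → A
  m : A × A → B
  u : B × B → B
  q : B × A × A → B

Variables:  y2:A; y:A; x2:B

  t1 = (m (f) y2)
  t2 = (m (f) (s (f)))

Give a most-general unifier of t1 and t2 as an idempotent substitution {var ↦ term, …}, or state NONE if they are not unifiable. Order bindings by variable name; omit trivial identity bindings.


{y2 ↦ (s (f))}


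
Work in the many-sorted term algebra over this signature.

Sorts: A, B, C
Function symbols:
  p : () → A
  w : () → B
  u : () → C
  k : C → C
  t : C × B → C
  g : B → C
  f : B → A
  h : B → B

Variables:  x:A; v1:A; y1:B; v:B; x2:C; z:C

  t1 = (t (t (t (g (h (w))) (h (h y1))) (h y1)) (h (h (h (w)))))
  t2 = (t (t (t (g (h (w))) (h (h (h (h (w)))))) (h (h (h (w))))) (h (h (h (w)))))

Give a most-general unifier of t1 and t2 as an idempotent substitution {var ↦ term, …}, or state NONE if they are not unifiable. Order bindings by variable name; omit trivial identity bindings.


{y1 ↦ (h (h (w)))}


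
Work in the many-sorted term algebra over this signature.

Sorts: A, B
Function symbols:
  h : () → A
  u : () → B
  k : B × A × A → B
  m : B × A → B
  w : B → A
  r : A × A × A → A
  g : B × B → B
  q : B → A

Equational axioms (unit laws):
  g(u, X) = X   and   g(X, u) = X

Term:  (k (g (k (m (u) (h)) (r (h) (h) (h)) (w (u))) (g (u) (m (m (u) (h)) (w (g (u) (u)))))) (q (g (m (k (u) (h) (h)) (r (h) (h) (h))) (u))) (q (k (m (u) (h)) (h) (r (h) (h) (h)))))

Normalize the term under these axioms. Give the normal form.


normal form = (k (g (k (m (u) (h)) (r (h) (h) (h)) (w (u))) (m (m (u) (h)) (w (u)))) (q (m (k (u) (h) (h)) (r (h) (h) (h)))) (q (k (m (u) (h)) (h) (r (h) (h) (h)))))

1. (k (g (k (m (u) (h)) (r (h) (h) (h)) (w (u))) (g (u) (m (m (u) (h)) (w (g (u) (u)))))) (q (g (m (k (u) (h) (h)) (r (h) (h) (h))) (u))) (q (k (m (u) (h)) (h) (r (h) (h) (h)))))  →  (k (g (k (m (u) (h)) (r (h) (h) (h)) (w (u))) (m (m (u) (h)) (w (g (u) (u))))) (q (g (m (k (u) (h) (h)) (r (h) (h) (h))) (u))) (q (k (m (u) (h)) (h) (r (h) (h) (h)))))
2. (k (g (k (m (u) (h)) (r (h) (h) (h)) (w (u))) (m (m (u) (h)) (w (g (u) (u))))) (q (g (m (k (u) (h) (h)) (r (h) (h) (h))) (u))) (q (k (m (u) (h)) (h) (r (h) (h) (h)))))  →  (k (g (k (m (u) (h)) (r (h) (h) (h)) (w (u))) (m (m (u) (h)) (w (u)))) (q (g (m (k (u) (h) (h)) (r (h) (h) (h))) (u))) (q (k (m (u) (h)) (h) (r (h) (h) (h)))))
3. (k (g (k (m (u) (h)) (r (h) (h) (h)) (w (u))) (m (m (u) (h)) (w (u)))) (q (g (m (k (u) (h) (h)) (r (h) (h) (h))) (u))) (q (k (m (u) (h)) (h) (r (h) (h) (h)))))  →  (k (g (k (m (u) (h)) (r (h) (h) (h)) (w (u))) (m (m (u) (h)) (w (u)))) (q (m (k (u) (h) (h)) (r (h) (h) (h)))) (q (k (m (u) (h)) (h) (r (h) (h) (h)))))


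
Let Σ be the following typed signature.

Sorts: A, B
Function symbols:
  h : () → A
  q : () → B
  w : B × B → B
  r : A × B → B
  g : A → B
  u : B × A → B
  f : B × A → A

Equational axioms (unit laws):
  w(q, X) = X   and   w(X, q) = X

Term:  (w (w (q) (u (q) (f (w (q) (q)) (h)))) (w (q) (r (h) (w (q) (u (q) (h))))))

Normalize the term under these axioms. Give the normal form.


1. (w (w (q) (u (q) (f (w (q) (q)) (h)))) (w (q) (r (h) (w (q) (u (q) (h))))))  →  (w (u (q) (f (w (q) (q)) (h))) (w (q) (r (h) (w (q) (u (q) (h))))))
2. (w (u (q) (f (w (q) (q)) (h))) (w (q) (r (h) (w (q) (u (q) (h))))))  →  (w (u (q) (f (q) (h))) (w (q) (r (h) (w (q) (u (q) (h))))))
3. (w (u (q) (f (q) (h))) (w (q) (r (h) (w (q) (u (q) (h))))))  →  (w (u (q) (f (q) (h))) (r (h) (w (q) (u (q) (h)))))
4. (w (u (q) (f (q) (h))) (r (h) (w (q) (u (q) (h)))))  →  (w (u (q) (f (q) (h))) (r (h) (u (q) (h))))

normal form = (w (u (q) (f (q) (h))) (r (h) (u (q) (h))))


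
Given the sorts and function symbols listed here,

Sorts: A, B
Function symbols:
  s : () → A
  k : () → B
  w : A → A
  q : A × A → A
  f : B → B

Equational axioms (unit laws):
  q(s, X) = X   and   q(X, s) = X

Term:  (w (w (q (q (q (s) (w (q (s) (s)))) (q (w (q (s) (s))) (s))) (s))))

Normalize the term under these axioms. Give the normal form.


1. (w (w (q (q (q (s) (w (q (s) (s)))) (q (w (q (s) (s))) (s))) (s))))  →  (w (w (q (q (s) (w (q (s) (s)))) (q (w (q (s) (s))) (s)))))
2. (w (w (q (q (s) (w (q (s) (s)))) (q (w (q (s) (s))) (s)))))  →  (w (w (q (w (q (s) (s))) (q (w (q (s) (s))) (s)))))
3. (w (w (q (w (q (s) (s))) (q (w (q (s) (s))) (s)))))  →  (w (w (q (w (s)) (q (w (q (s) (s))) (s)))))
4. (w (w (q (w (s)) (q (w (q (s) (s))) (s)))))  →  (w (w (q (w (s)) (w (q (s) (s))))))
5. (w (w (q (w (s)) (w (q (s) (s))))))  →  (w (w (q (w (s)) (w (s)))))

normal form = (w (w (q (w (s)) (w (s)))))


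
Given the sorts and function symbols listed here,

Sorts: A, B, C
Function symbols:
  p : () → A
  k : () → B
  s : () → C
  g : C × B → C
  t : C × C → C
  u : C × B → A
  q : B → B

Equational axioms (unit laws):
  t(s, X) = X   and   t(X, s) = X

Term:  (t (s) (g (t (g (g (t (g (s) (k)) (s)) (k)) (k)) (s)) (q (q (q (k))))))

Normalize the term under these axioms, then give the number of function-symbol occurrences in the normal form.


size = 12

1. (t (s) (g (t (g (g (t (g (s) (k)) (s)) (k)) (k)) (s)) (q (q (q (k))))))  →  (g (t (g (g (t (g (s) (k)) (s)) (k)) (k)) (s)) (q (q (q (k)))))
2. (g (t (g (g (t (g (s) (k)) (s)) (k)) (k)) (s)) (q (q (q (k)))))  →  (g (g (g (t (g (s) (k)) (s)) (k)) (k)) (q (q (q (k)))))
3. (g (g (g (t (g (s) (k)) (s)) (k)) (k)) (q (q (q (k)))))  →  (g (g (g (g (s) (k)) (k)) (k)) (q (q (q (k)))))
normal form: (g (g (g (g (s) (k)) (k)) (k)) (q (q (q (k)))))


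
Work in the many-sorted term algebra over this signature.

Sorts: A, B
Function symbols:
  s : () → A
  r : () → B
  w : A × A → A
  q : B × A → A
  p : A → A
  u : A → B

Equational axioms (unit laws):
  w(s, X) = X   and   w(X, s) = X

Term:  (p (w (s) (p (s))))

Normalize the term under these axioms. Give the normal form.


normal form = (p (p (s)))

1. (p (w (s) (p (s))))  →  (p (p (s)))


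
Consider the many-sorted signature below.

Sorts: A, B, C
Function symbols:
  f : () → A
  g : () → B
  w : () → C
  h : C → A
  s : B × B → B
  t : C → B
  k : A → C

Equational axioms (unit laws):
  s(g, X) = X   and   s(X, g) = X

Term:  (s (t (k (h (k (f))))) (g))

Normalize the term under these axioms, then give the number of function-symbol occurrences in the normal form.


1. (s (t (k (h (k (f))))) (g))  →  (t (k (h (k (f)))))
normal form: (t (k (h (k (f)))))

size = 5


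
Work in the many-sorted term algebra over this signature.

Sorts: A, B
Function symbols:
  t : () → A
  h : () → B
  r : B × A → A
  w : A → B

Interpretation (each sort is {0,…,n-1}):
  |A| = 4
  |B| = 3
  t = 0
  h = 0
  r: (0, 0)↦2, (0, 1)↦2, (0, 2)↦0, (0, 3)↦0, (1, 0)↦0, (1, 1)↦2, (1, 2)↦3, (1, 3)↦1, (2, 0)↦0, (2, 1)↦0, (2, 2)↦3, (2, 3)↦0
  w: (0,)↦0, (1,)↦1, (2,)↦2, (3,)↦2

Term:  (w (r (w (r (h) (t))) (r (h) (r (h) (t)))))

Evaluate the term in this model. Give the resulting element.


  h = 0
  t = 0
  (r (h) (t)) = r(0, 0) = 2
  (w (r (h) (t))) = w(2,) = 2
  h = 0
  h = 0
  t = 0
  (r (h) (t)) = r(0, 0) = 2
  (r (h) (r (h) (t))) = r(0, 2) = 0
  (r (w (r (h) (t))) (r (h) (r (h) (t)))) = r(2, 0) = 0
  (w (r (w (r (h) (t))) (r (h) (r (h) (t))))) = w(0,) = 0

value = 0


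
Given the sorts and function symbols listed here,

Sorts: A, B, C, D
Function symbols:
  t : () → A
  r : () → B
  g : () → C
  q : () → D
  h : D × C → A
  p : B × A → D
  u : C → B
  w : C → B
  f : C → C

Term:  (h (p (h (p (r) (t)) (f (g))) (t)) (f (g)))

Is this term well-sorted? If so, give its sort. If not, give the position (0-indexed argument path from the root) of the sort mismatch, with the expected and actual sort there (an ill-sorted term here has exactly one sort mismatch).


ill-sorted at position [0, 0]: expected B, got A

        (r) : B
        (t) : A
      (p (r) (t)) : D
        (g) : C
      (f (g)) : C
    (h (p (r) (t)) (f (g))) : A
    (t) : A
  (p (h (p (r) (t)) (f (g))) (t)) : ✗ arg 0 at [0, 0] has sort A, expected B
    (g) : C
  (f (g)) : C


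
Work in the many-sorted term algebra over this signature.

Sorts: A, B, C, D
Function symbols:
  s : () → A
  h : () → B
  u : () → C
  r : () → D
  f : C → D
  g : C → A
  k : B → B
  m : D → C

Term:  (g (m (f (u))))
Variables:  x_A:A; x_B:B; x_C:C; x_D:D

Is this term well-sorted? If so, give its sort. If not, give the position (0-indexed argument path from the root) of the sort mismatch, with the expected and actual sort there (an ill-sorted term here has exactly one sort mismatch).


well-sorted; sort = A

      (u) : C
    (f (u)) : D
  (m (f (u))) : C
(g (m (f (u)))) : A


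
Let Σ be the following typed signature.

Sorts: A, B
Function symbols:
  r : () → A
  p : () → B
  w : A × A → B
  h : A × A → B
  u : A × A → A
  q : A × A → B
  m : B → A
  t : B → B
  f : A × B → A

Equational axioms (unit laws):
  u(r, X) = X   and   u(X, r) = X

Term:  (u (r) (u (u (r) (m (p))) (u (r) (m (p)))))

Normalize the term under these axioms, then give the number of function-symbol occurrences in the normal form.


size = 5

1. (u (r) (u (u (r) (m (p))) (u (r) (m (p)))))  →  (u (u (r) (m (p))) (u (r) (m (p))))
2. (u (u (r) (m (p))) (u (r) (m (p))))  →  (u (m (p)) (u (r) (m (p))))
3. (u (m (p)) (u (r) (m (p))))  →  (u (m (p)) (m (p)))
normal form: (u (m (p)) (m (p)))


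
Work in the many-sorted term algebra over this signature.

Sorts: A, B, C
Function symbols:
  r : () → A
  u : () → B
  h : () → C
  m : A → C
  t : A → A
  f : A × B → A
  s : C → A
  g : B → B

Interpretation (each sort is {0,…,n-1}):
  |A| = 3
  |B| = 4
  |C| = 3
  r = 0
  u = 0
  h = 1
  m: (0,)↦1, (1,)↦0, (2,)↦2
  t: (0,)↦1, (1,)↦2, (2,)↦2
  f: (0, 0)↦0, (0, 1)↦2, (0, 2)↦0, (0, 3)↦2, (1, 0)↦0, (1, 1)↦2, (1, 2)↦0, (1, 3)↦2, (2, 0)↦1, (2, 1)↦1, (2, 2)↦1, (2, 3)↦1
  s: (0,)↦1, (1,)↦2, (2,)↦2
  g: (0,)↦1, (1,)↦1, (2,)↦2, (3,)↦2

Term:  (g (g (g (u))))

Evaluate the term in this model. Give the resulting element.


value = 1

  u = 0
  (g (u)) = g(0,) = 1
  (g (g (u))) = g(1,) = 1
  (g (g (g (u)))) = g(1,) = 1
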